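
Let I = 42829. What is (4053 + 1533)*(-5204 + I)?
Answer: 210173250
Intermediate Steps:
(4053 + 1533)*(-5204 + I) = (4053 + 1533)*(-5204 + 42829) = 5586*37625 = 210173250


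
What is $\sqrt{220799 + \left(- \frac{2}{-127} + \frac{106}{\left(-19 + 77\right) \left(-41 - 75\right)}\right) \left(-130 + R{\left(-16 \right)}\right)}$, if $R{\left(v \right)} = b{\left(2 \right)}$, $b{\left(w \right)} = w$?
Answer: $\frac{\sqrt{2995025618903}}{3683} \approx 469.89$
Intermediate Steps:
$R{\left(v \right)} = 2$
$\sqrt{220799 + \left(- \frac{2}{-127} + \frac{106}{\left(-19 + 77\right) \left(-41 - 75\right)}\right) \left(-130 + R{\left(-16 \right)}\right)} = \sqrt{220799 + \left(- \frac{2}{-127} + \frac{106}{\left(-19 + 77\right) \left(-41 - 75\right)}\right) \left(-130 + 2\right)} = \sqrt{220799 + \left(\left(-2\right) \left(- \frac{1}{127}\right) + \frac{106}{58 \left(-116\right)}\right) \left(-128\right)} = \sqrt{220799 + \left(\frac{2}{127} + \frac{106}{-6728}\right) \left(-128\right)} = \sqrt{220799 + \left(\frac{2}{127} + 106 \left(- \frac{1}{6728}\right)\right) \left(-128\right)} = \sqrt{220799 + \left(\frac{2}{127} - \frac{53}{3364}\right) \left(-128\right)} = \sqrt{220799 - - \frac{96}{106807}} = \sqrt{220799 + \frac{96}{106807}} = \sqrt{\frac{23582878889}{106807}} = \frac{\sqrt{2995025618903}}{3683}$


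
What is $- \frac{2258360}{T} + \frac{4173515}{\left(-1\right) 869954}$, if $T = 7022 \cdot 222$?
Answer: $- \frac{2117673768175}{339039342834} \approx -6.2461$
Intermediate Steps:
$T = 1558884$
$- \frac{2258360}{T} + \frac{4173515}{\left(-1\right) 869954} = - \frac{2258360}{1558884} + \frac{4173515}{\left(-1\right) 869954} = \left(-2258360\right) \frac{1}{1558884} + \frac{4173515}{-869954} = - \frac{564590}{389721} + 4173515 \left(- \frac{1}{869954}\right) = - \frac{564590}{389721} - \frac{4173515}{869954} = - \frac{2117673768175}{339039342834}$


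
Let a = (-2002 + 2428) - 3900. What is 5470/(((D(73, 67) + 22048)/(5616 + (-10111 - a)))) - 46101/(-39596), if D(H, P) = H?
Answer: -220118712299/875903116 ≈ -251.30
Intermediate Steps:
a = -3474 (a = 426 - 3900 = -3474)
5470/(((D(73, 67) + 22048)/(5616 + (-10111 - a)))) - 46101/(-39596) = 5470/(((73 + 22048)/(5616 + (-10111 - 1*(-3474))))) - 46101/(-39596) = 5470/((22121/(5616 + (-10111 + 3474)))) - 46101*(-1/39596) = 5470/((22121/(5616 - 6637))) + 46101/39596 = 5470/((22121/(-1021))) + 46101/39596 = 5470/((22121*(-1/1021))) + 46101/39596 = 5470/(-22121/1021) + 46101/39596 = 5470*(-1021/22121) + 46101/39596 = -5584870/22121 + 46101/39596 = -220118712299/875903116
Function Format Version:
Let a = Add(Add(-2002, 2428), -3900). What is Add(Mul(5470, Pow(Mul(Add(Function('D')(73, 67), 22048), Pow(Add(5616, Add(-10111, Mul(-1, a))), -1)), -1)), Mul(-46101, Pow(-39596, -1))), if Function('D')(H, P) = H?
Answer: Rational(-220118712299, 875903116) ≈ -251.30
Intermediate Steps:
a = -3474 (a = Add(426, -3900) = -3474)
Add(Mul(5470, Pow(Mul(Add(Function('D')(73, 67), 22048), Pow(Add(5616, Add(-10111, Mul(-1, a))), -1)), -1)), Mul(-46101, Pow(-39596, -1))) = Add(Mul(5470, Pow(Mul(Add(73, 22048), Pow(Add(5616, Add(-10111, Mul(-1, -3474))), -1)), -1)), Mul(-46101, Pow(-39596, -1))) = Add(Mul(5470, Pow(Mul(22121, Pow(Add(5616, Add(-10111, 3474)), -1)), -1)), Mul(-46101, Rational(-1, 39596))) = Add(Mul(5470, Pow(Mul(22121, Pow(Add(5616, -6637), -1)), -1)), Rational(46101, 39596)) = Add(Mul(5470, Pow(Mul(22121, Pow(-1021, -1)), -1)), Rational(46101, 39596)) = Add(Mul(5470, Pow(Mul(22121, Rational(-1, 1021)), -1)), Rational(46101, 39596)) = Add(Mul(5470, Pow(Rational(-22121, 1021), -1)), Rational(46101, 39596)) = Add(Mul(5470, Rational(-1021, 22121)), Rational(46101, 39596)) = Add(Rational(-5584870, 22121), Rational(46101, 39596)) = Rational(-220118712299, 875903116)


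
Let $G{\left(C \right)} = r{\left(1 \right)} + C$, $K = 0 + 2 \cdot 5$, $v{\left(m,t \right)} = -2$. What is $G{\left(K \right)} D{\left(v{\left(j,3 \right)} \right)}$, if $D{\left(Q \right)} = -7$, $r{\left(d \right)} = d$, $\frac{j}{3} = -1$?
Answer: $-77$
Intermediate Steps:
$j = -3$ ($j = 3 \left(-1\right) = -3$)
$K = 10$ ($K = 0 + 10 = 10$)
$G{\left(C \right)} = 1 + C$
$G{\left(K \right)} D{\left(v{\left(j,3 \right)} \right)} = \left(1 + 10\right) \left(-7\right) = 11 \left(-7\right) = -77$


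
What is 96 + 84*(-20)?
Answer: -1584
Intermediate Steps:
96 + 84*(-20) = 96 - 1680 = -1584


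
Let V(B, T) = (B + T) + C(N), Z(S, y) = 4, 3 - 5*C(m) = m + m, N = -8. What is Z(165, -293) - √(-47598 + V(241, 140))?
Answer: 4 - I*√1180330/5 ≈ 4.0 - 217.29*I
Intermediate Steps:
C(m) = ⅗ - 2*m/5 (C(m) = ⅗ - (m + m)/5 = ⅗ - 2*m/5)
V(B, T) = 19/5 + B + T (V(B, T) = (B + T) + (⅗ - ⅖*(-8)) = (B + T) + (⅗ + 16/5) = (B + T) + 19/5 = 19/5 + B + T)
Z(165, -293) - √(-47598 + V(241, 140)) = 4 - √(-47598 + (19/5 + 241 + 140)) = 4 - √(-47598 + 1924/5) = 4 - √(-236066/5) = 4 - I*√1180330/5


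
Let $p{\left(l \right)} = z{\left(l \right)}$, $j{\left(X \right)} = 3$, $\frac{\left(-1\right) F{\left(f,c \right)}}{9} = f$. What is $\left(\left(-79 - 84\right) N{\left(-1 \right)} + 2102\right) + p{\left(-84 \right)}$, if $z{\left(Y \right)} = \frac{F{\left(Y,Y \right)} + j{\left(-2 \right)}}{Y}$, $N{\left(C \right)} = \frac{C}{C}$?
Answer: $\frac{54039}{28} \approx 1930.0$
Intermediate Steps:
$F{\left(f,c \right)} = - 9 f$
$N{\left(C \right)} = 1$
$z{\left(Y \right)} = \frac{3 - 9 Y}{Y}$ ($z{\left(Y \right)} = \frac{- 9 Y + 3}{Y} = \frac{3 - 9 Y}{Y}$)
$p{\left(l \right)} = -9 + \frac{3}{l}$
$\left(\left(-79 - 84\right) N{\left(-1 \right)} + 2102\right) + p{\left(-84 \right)} = \left(\left(-79 - 84\right) 1 + 2102\right) - \left(9 - \frac{3}{-84}\right) = \left(\left(-163\right) 1 + 2102\right) + \left(-9 + 3 \left(- \frac{1}{84}\right)\right) = \left(-163 + 2102\right) - \frac{253}{28} = 1939 - \frac{253}{28} = \frac{54039}{28}$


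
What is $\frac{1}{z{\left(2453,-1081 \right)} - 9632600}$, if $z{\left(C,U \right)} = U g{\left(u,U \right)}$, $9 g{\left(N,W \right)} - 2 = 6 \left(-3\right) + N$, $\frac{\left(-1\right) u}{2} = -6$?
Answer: $- \frac{9}{86689076} \approx -1.0382 \cdot 10^{-7}$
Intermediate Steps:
$u = 12$ ($u = \left(-2\right) \left(-6\right) = 12$)
$g{\left(N,W \right)} = - \frac{16}{9} + \frac{N}{9}$ ($g{\left(N,W \right)} = \frac{2}{9} + \frac{6 \left(-3\right) + N}{9} = \frac{2}{9} + \frac{-18 + N}{9} = \frac{2}{9} + \left(-2 + \frac{N}{9}\right) = - \frac{16}{9} + \frac{N}{9}$)
$z{\left(C,U \right)} = - \frac{4 U}{9}$ ($z{\left(C,U \right)} = U \left(- \frac{16}{9} + \frac{1}{9} \cdot 12\right) = U \left(- \frac{16}{9} + \frac{4}{3}\right) = U \left(- \frac{4}{9}\right) = - \frac{4 U}{9}$)
$\frac{1}{z{\left(2453,-1081 \right)} - 9632600} = \frac{1}{\left(- \frac{4}{9}\right) \left(-1081\right) - 9632600} = \frac{1}{\frac{4324}{9} - 9632600} = \frac{1}{- \frac{86689076}{9}} = - \frac{9}{86689076}$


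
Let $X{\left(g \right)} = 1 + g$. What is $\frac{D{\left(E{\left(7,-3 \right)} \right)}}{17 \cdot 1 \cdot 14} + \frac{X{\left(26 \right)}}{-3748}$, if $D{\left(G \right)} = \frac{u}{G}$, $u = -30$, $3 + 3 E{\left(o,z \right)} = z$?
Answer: $\frac{24897}{446012} \approx 0.055821$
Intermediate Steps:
$E{\left(o,z \right)} = -1 + \frac{z}{3}$
$D{\left(G \right)} = - \frac{30}{G}$
$\frac{D{\left(E{\left(7,-3 \right)} \right)}}{17 \cdot 1 \cdot 14} + \frac{X{\left(26 \right)}}{-3748} = \frac{\left(-30\right) \frac{1}{-1 + \frac{1}{3} \left(-3\right)}}{17 \cdot 1 \cdot 14} + \frac{1 + 26}{-3748} = \frac{\left(-30\right) \frac{1}{-1 - 1}}{17 \cdot 14} + 27 \left(- \frac{1}{3748}\right) = \frac{\left(-30\right) \frac{1}{-2}}{238} - \frac{27}{3748} = \left(-30\right) \left(- \frac{1}{2}\right) \frac{1}{238} - \frac{27}{3748} = 15 \cdot \frac{1}{238} - \frac{27}{3748} = \frac{15}{238} - \frac{27}{3748} = \frac{24897}{446012}$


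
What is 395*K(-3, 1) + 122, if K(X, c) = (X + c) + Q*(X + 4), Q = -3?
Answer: -1853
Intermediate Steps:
K(X, c) = -12 + c - 2*X (K(X, c) = (X + c) - 3*(X + 4) = (X + c) - 3*(4 + X) = (X + c) + (-12 - 3*X) = -12 + c - 2*X)
395*K(-3, 1) + 122 = 395*(-12 + 1 - 2*(-3)) + 122 = 395*(-12 + 1 + 6) + 122 = 395*(-5) + 122 = -1975 + 122 = -1853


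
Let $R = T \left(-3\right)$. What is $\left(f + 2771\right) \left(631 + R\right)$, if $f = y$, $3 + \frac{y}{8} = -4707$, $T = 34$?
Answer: $-18466861$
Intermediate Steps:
$y = -37680$ ($y = -24 + 8 \left(-4707\right) = -24 - 37656 = -37680$)
$f = -37680$
$R = -102$ ($R = 34 \left(-3\right) = -102$)
$\left(f + 2771\right) \left(631 + R\right) = \left(-37680 + 2771\right) \left(631 - 102\right) = \left(-34909\right) 529 = -18466861$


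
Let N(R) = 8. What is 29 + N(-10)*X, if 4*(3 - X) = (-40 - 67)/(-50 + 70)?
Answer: 637/10 ≈ 63.700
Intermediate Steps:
X = 347/80 (X = 3 - (-40 - 67)/(4*(-50 + 70)) = 3 - (-107)/(4*20) = 3 - ¼*(-107/20) = 3 + 107/80 = 347/80 ≈ 4.3375)
29 + N(-10)*X = 29 + 8*(347/80) = 29 + 347/10 = 637/10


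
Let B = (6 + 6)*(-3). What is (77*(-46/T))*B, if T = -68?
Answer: -31878/17 ≈ -1875.2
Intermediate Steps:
B = -36 (B = 12*(-3) = -36)
(77*(-46/T))*B = (77*(-46/(-68)))*(-36) = (77*(-46*(-1/68)))*(-36) = (77*(23/34))*(-36) = (1771/34)*(-36) = -31878/17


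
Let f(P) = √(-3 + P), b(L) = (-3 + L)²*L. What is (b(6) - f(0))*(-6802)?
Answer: -367308 + 6802*I*√3 ≈ -3.6731e+5 + 11781.0*I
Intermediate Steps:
b(L) = L*(-3 + L)²
(b(6) - f(0))*(-6802) = (6*(-3 + 6)² - √(-3 + 0))*(-6802) = (6*3² - √(-3))*(-6802) = (6*9 - I*√3)*(-6802) = (54 - I*√3)*(-6802) = -367308 + 6802*I*√3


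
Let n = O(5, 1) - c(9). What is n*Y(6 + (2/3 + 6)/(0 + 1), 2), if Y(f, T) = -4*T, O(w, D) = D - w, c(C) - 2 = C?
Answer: 120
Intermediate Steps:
c(C) = 2 + C
n = -15 (n = (1 - 1*5) - (2 + 9) = (1 - 5) - 1*11 = -4 - 11 = -15)
n*Y(6 + (2/3 + 6)/(0 + 1), 2) = -(-60)*2 = -15*(-8) = 120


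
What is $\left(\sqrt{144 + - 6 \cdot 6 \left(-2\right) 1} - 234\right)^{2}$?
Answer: $54972 - 2808 \sqrt{6} \approx 48094.0$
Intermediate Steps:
$\left(\sqrt{144 + - 6 \cdot 6 \left(-2\right) 1} - 234\right)^{2} = \left(\sqrt{144 + \left(-6\right) \left(-12\right) 1} - 234\right)^{2} = \left(\sqrt{144 + 72 \cdot 1} - 234\right)^{2} = \left(\sqrt{144 + 72} - 234\right)^{2} = \left(\sqrt{216} - 234\right)^{2} = \left(6 \sqrt{6} - 234\right)^{2} = \left(-234 + 6 \sqrt{6}\right)^{2}$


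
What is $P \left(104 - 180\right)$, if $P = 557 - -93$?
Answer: $-49400$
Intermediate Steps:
$P = 650$ ($P = 557 + 93 = 650$)
$P \left(104 - 180\right) = 650 \left(104 - 180\right) = 650 \left(-76\right) = -49400$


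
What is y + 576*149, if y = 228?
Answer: 86052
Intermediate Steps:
y + 576*149 = 228 + 576*149 = 228 + 85824 = 86052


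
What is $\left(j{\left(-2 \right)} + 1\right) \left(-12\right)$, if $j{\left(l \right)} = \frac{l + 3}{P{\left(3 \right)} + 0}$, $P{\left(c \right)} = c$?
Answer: $-16$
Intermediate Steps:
$j{\left(l \right)} = 1 + \frac{l}{3}$ ($j{\left(l \right)} = \frac{l + 3}{3 + 0} = \frac{3 + l}{3} = \left(3 + l\right) \frac{1}{3} = 1 + \frac{l}{3}$)
$\left(j{\left(-2 \right)} + 1\right) \left(-12\right) = \left(\left(1 + \frac{1}{3} \left(-2\right)\right) + 1\right) \left(-12\right) = \left(\left(1 - \frac{2}{3}\right) + 1\right) \left(-12\right) = \left(\frac{1}{3} + 1\right) \left(-12\right) = \frac{4}{3} \left(-12\right) = -16$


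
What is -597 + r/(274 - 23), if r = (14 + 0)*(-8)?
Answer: -149959/251 ≈ -597.45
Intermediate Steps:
r = -112 (r = 14*(-8) = -112)
-597 + r/(274 - 23) = -597 - 112/(274 - 23) = -597 - 112/251 = -149959/251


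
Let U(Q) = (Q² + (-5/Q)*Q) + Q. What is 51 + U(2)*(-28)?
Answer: 23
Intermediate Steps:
U(Q) = -5 + Q + Q² (U(Q) = (Q² - 5) + Q = (-5 + Q²) + Q = -5 + Q + Q²)
51 + U(2)*(-28) = 51 + (-5 + 2 + 2²)*(-28) = 51 + (-5 + 2 + 4)*(-28) = 51 + 1*(-28) = 51 - 28 = 23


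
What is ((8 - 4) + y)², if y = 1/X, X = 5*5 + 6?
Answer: 15625/961 ≈ 16.259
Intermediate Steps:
X = 31 (X = 25 + 6 = 31)
y = 1/31 ≈ 0.032258
((8 - 4) + y)² = ((8 - 4) + 1/31)² = (4 + 1/31)² = (125/31)² = 15625/961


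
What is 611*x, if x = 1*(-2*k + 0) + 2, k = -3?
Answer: 4888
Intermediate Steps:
x = 8 (x = 1*(-2*(-3) + 0) + 2 = 1*(6 + 0) + 2 = 1*6 + 2 = 6 + 2 = 8)
611*x = 611*8 = 4888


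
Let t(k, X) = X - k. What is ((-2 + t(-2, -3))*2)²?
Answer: 36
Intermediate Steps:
((-2 + t(-2, -3))*2)² = ((-2 + (-3 - 1*(-2)))*2)² = ((-2 + (-3 + 2))*2)² = ((-2 - 1)*2)² = (-3*2)² = (-6)² = 36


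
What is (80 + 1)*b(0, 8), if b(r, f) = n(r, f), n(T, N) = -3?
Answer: -243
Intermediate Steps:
b(r, f) = -3
(80 + 1)*b(0, 8) = (80 + 1)*(-3) = 81*(-3) = -243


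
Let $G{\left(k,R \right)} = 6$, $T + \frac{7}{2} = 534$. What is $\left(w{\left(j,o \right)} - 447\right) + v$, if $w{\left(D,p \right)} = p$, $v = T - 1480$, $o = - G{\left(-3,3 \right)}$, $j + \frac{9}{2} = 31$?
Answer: $- \frac{2805}{2} \approx -1402.5$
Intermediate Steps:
$j = \frac{53}{2}$ ($j = - \frac{9}{2} + 31 = \frac{53}{2} \approx 26.5$)
$T = \frac{1061}{2}$ ($T = - \frac{7}{2} + 534 = \frac{1061}{2} \approx 530.5$)
$o = -6$ ($o = \left(-1\right) 6 = -6$)
$v = - \frac{1899}{2}$ ($v = \frac{1061}{2} - 1480 = - \frac{1899}{2} \approx -949.5$)
$\left(w{\left(j,o \right)} - 447\right) + v = \left(-6 - 447\right) - \frac{1899}{2} = -453 - \frac{1899}{2} = - \frac{2805}{2}$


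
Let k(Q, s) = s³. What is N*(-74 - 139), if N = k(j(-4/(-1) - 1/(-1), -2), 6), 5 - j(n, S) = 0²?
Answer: -46008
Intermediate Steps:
j(n, S) = 5 (j(n, S) = 5 - 1*0² = 5 - 1*0 = 5 + 0 = 5)
N = 216 (N = 6³ = 216)
N*(-74 - 139) = 216*(-74 - 139) = 216*(-213) = -46008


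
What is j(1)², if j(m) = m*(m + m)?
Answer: 4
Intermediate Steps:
j(m) = 2*m² (j(m) = m*(2*m) = 2*m²)
j(1)² = (2*1²)² = (2*1)² = 2² = 4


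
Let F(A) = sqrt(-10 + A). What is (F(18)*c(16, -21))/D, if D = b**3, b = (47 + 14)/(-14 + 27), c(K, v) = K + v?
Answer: -21970*sqrt(2)/226981 ≈ -0.13688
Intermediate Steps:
b = 61/13 ≈ 4.6923
D = 226981/2197 (D = (61/13)**3 = 226981/2197 ≈ 103.31)
(F(18)*c(16, -21))/D = (sqrt(-10 + 18)*(16 - 21))/(226981/2197) = (sqrt(8)*(-5))*(2197/226981) = ((2*sqrt(2))*(-5))*(2197/226981) = -10*sqrt(2)*(2197/226981) = -21970*sqrt(2)/226981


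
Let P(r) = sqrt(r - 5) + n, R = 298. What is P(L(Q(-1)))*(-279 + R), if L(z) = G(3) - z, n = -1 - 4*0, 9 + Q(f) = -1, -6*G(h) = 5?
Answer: -19 + 95*sqrt(6)/6 ≈ 19.784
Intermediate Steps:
G(h) = -5/6 (G(h) = -1/6*5 = -5/6)
Q(f) = -10 (Q(f) = -9 - 1 = -10)
n = -1 (n = -1 + 0 = -1)
L(z) = -5/6 - z
P(r) = -1 + sqrt(-5 + r) (P(r) = sqrt(r - 5) - 1 = sqrt(-5 + r) - 1 = -1 + sqrt(-5 + r))
P(L(Q(-1)))*(-279 + R) = (-1 + sqrt(-5 + (-5/6 - 1*(-10))))*(-279 + 298) = (-1 + sqrt(-5 + (-5/6 + 10)))*19 = (-1 + sqrt(-5 + 55/6))*19 = (-1 + sqrt(25/6))*19 = (-1 + 5*sqrt(6)/6)*19 = -19 + 95*sqrt(6)/6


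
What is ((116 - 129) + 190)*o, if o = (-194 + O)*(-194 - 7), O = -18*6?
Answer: 10744254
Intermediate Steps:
O = -108
o = 60702 (o = (-194 - 108)*(-194 - 7) = -302*(-201) = 60702)
((116 - 129) + 190)*o = ((116 - 129) + 190)*60702 = (-13 + 190)*60702 = 177*60702 = 10744254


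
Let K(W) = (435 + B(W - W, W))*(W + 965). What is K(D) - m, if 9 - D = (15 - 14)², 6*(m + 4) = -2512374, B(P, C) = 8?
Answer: 849772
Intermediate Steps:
m = -418733 (m = -4 + (⅙)*(-2512374) = -4 - 418729 = -418733)
D = 8 (D = 9 - (15 - 14)² = 9 - 1*1² = 9 - 1*1 = 9 - 1 = 8)
K(W) = 427495 + 443*W (K(W) = (435 + 8)*(W + 965) = 443*(965 + W) = 427495 + 443*W)
K(D) - m = (427495 + 443*8) - 1*(-418733) = (427495 + 3544) + 418733 = 431039 + 418733 = 849772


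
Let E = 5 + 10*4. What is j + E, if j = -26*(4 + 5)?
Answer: -189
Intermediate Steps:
j = -234 (j = -26*9 = -234)
E = 45 (E = 5 + 40 = 45)
j + E = -234 + 45 = -189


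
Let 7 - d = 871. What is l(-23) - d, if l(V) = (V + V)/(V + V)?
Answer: 865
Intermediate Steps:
d = -864 (d = 7 - 1*871 = 7 - 871 = -864)
l(V) = 1 (l(V) = (2*V)/((2*V)) = (2*V)*(1/(2*V)) = 1)
l(-23) - d = 1 - 1*(-864) = 1 + 864 = 865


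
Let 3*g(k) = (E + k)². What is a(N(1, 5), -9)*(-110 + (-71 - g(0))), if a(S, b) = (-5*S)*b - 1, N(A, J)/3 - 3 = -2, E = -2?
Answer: -73298/3 ≈ -24433.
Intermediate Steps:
N(A, J) = 3 (N(A, J) = 9 + 3*(-2) = 9 - 6 = 3)
g(k) = (-2 + k)²/3
a(S, b) = -1 - 5*S*b (a(S, b) = -5*S*b - 1 = -1 - 5*S*b)
a(N(1, 5), -9)*(-110 + (-71 - g(0))) = (-1 - 5*3*(-9))*(-110 + (-71 - (-2 + 0)²/3)) = (-1 + 135)*(-110 + (-71 - (-2)²/3)) = 134*(-110 + (-71 - 4/3)) = 134*(-110 - 217/3) = 134*(-547/3) = -73298/3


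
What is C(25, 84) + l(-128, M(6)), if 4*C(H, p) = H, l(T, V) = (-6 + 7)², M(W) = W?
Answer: 29/4 ≈ 7.2500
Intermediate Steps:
l(T, V) = 1 (l(T, V) = 1² = 1)
C(H, p) = H/4
C(25, 84) + l(-128, M(6)) = (¼)*25 + 1 = 25/4 + 1 = 29/4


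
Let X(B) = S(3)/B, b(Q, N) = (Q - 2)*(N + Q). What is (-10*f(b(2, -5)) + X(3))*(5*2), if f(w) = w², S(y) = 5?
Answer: 50/3 ≈ 16.667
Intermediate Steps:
b(Q, N) = (-2 + Q)*(N + Q)
X(B) = 5/B
(-10*f(b(2, -5)) + X(3))*(5*2) = (-10*(2² - 2*(-5) - 2*2 - 5*2)² + 5/3)*(5*2) = (-10*(4 + 10 - 4 - 10)² + 5*(⅓))*10 = (-10*0² + 5/3)*10 = (-10*0 + 5/3)*10 = (0 + 5/3)*10 = (5/3)*10 = 50/3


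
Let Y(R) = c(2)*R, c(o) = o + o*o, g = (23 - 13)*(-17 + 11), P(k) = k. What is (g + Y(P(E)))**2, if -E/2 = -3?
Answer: 576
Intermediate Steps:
E = 6 (E = -2*(-3) = 6)
g = -60 (g = 10*(-6) = -60)
c(o) = o + o**2
Y(R) = 6*R (Y(R) = (2*(1 + 2))*R = (2*3)*R = 6*R)
(g + Y(P(E)))**2 = (-60 + 6*6)**2 = (-60 + 36)**2 = (-24)**2 = 576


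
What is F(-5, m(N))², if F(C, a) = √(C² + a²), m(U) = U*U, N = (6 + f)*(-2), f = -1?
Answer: 10025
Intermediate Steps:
N = -10 (N = (6 - 1)*(-2) = 5*(-2) = -10)
m(U) = U²
F(-5, m(N))² = (√((-5)² + ((-10)²)²))² = (√(25 + 100²))² = (√(25 + 10000))² = (√10025)² = (5*√401)² = 10025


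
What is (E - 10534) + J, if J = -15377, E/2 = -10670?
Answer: -47251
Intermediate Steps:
E = -21340 (E = 2*(-10670) = -21340)
(E - 10534) + J = (-21340 - 10534) - 15377 = -31874 - 15377 = -47251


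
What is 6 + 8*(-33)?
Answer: -258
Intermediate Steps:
6 + 8*(-33) = 6 - 264 = -258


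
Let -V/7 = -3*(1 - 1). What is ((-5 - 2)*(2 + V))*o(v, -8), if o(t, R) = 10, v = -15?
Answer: -140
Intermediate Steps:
V = 0 (V = -(-21)*(1 - 1) = -(-21)*0 = -7*0 = 0)
((-5 - 2)*(2 + V))*o(v, -8) = ((-5 - 2)*(2 + 0))*10 = -7*2*10 = -14*10 = -140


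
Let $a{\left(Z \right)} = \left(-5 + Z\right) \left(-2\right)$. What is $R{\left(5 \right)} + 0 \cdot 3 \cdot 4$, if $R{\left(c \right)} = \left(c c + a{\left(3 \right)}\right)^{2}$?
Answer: $841$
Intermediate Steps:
$a{\left(Z \right)} = 10 - 2 Z$
$R{\left(c \right)} = \left(4 + c^{2}\right)^{2}$ ($R{\left(c \right)} = \left(c c + \left(10 - 6\right)\right)^{2} = \left(c^{2} + \left(10 - 6\right)\right)^{2} = \left(c^{2} + 4\right)^{2} = \left(4 + c^{2}\right)^{2}$)
$R{\left(5 \right)} + 0 \cdot 3 \cdot 4 = \left(4 + 5^{2}\right)^{2} + 0 \cdot 3 \cdot 4 = \left(4 + 25\right)^{2} + 0 \cdot 12 = 29^{2} + 0 = 841 + 0 = 841$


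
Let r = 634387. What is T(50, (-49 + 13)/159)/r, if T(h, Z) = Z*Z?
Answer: 144/1781993083 ≈ 8.0808e-8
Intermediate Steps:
T(h, Z) = Z²
T(50, (-49 + 13)/159)/r = ((-49 + 13)/159)²/634387 = (-36*1/159)²*(1/634387) = (-12/53)²*(1/634387) = (144/2809)*(1/634387) = 144/1781993083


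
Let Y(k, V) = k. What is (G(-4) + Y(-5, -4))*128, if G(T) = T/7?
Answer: -4992/7 ≈ -713.14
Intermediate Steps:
G(T) = T/7 (G(T) = T*(⅐) = T/7)
(G(-4) + Y(-5, -4))*128 = ((⅐)*(-4) - 5)*128 = (-4/7 - 5)*128 = -39/7*128 = -4992/7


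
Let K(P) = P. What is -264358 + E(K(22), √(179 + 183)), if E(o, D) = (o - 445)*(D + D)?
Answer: -264358 - 846*√362 ≈ -2.8045e+5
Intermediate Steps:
E(o, D) = 2*D*(-445 + o) (E(o, D) = (-445 + o)*(2*D) = 2*D*(-445 + o))
-264358 + E(K(22), √(179 + 183)) = -264358 + 2*√(179 + 183)*(-445 + 22) = -264358 + 2*√362*(-423) = -264358 - 846*√362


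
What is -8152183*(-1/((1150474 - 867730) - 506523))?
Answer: -8152183/223779 ≈ -36.430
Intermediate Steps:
-8152183*(-1/((1150474 - 867730) - 506523)) = -8152183*(-1/(282744 - 506523)) = -8152183/((-1*(-223779))) = -8152183/223779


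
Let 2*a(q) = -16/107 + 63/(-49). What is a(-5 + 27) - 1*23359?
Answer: -34992857/1498 ≈ -23360.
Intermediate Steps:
a(q) = -1075/1498 (a(q) = (-16/107 + 63/(-49))/2 = (-16*1/107 + 63*(-1/49))/2 = (-16/107 - 9/7)/2 = (½)*(-1075/749) = -1075/1498)
a(-5 + 27) - 1*23359 = -1075/1498 - 1*23359 = -1075/1498 - 23359 = -34992857/1498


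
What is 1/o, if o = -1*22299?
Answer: -1/22299 ≈ -4.4845e-5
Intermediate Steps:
o = -22299
1/o = 1/(-22299) = -1/22299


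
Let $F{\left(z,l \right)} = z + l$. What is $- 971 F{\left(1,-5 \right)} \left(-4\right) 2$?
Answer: $-31072$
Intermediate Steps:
$F{\left(z,l \right)} = l + z$
$- 971 F{\left(1,-5 \right)} \left(-4\right) 2 = - 971 \left(-5 + 1\right) \left(-4\right) 2 = - 971 \left(-4\right) \left(-4\right) 2 = - 971 \cdot 16 \cdot 2 = \left(-971\right) 32 = -31072$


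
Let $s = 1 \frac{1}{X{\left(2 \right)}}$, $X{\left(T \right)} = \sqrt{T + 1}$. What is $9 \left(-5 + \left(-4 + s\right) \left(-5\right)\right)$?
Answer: $135 - 15 \sqrt{3} \approx 109.02$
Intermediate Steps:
$X{\left(T \right)} = \sqrt{1 + T}$
$s = \frac{\sqrt{3}}{3}$ ($s = 1 \frac{1}{\sqrt{1 + 2}} = 1 \frac{1}{\sqrt{3}} = 1 \frac{\sqrt{3}}{3} = \frac{\sqrt{3}}{3} \approx 0.57735$)
$9 \left(-5 + \left(-4 + s\right) \left(-5\right)\right) = 9 \left(-5 + \left(-4 + \frac{\sqrt{3}}{3}\right) \left(-5\right)\right) = 9 \left(-5 + \left(20 - \frac{5 \sqrt{3}}{3}\right)\right) = 9 \left(15 - \frac{5 \sqrt{3}}{3}\right) = 135 - 15 \sqrt{3}$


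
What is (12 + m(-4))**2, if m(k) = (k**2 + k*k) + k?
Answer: 1600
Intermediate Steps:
m(k) = k + 2*k**2 (m(k) = (k**2 + k**2) + k = 2*k**2 + k = k + 2*k**2)
(12 + m(-4))**2 = (12 - 4*(1 + 2*(-4)))**2 = (12 - 4*(1 - 8))**2 = (12 - 4*(-7))**2 = (12 + 28)**2 = 40**2 = 1600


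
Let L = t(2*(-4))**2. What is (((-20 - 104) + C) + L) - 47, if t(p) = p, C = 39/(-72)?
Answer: -2581/24 ≈ -107.54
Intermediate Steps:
C = -13/24 (C = 39*(-1/72) = -13/24 ≈ -0.54167)
L = 64 (L = (2*(-4))**2 = (-8)**2 = 64)
(((-20 - 104) + C) + L) - 47 = (((-20 - 104) - 13/24) + 64) - 47 = ((-124 - 13/24) + 64) - 47 = (-2989/24 + 64) - 47 = -1453/24 - 47 = -2581/24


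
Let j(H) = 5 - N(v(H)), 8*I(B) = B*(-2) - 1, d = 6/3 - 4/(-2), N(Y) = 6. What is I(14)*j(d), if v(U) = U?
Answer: 29/8 ≈ 3.6250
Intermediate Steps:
d = 4 (d = 6*(1/3) - 4*(-1/2) = 2 + 2 = 4)
I(B) = -1/8 - B/4 (I(B) = (B*(-2) - 1)/8 = (-2*B - 1)/8 = (-1 - 2*B)/8 = -1/8 - B/4)
j(H) = -1 (j(H) = 5 - 1*6 = 5 - 6 = -1)
I(14)*j(d) = (-1/8 - 1/4*14)*(-1) = (-1/8 - 7/2)*(-1) = -29/8*(-1) = 29/8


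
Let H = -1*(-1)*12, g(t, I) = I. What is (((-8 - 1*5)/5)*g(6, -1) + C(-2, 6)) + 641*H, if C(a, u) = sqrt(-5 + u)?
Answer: 38478/5 ≈ 7695.6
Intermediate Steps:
H = 12 (H = 1*12 = 12)
(((-8 - 1*5)/5)*g(6, -1) + C(-2, 6)) + 641*H = (((-8 - 1*5)/5)*(-1) + sqrt(-5 + 6)) + 641*12 = (((-8 - 5)*(1/5))*(-1) + sqrt(1)) + 7692 = (-13*1/5*(-1) + 1) + 7692 = (-13/5*(-1) + 1) + 7692 = (13/5 + 1) + 7692 = 18/5 + 7692 = 38478/5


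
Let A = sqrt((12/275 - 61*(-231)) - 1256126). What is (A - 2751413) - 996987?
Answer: -3748400 + I*sqrt(3757155743)/55 ≈ -3.7484e+6 + 1114.5*I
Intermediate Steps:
A = I*sqrt(3757155743)/55 (A = sqrt((12*(1/275) + 14091) - 1256126) = sqrt((12/275 + 14091) - 1256126) = sqrt(3875037/275 - 1256126) = sqrt(-341559613/275) = I*sqrt(3757155743)/55 ≈ 1114.5*I)
(A - 2751413) - 996987 = (I*sqrt(3757155743)/55 - 2751413) - 996987 = (-2751413 + I*sqrt(3757155743)/55) - 996987 = -3748400 + I*sqrt(3757155743)/55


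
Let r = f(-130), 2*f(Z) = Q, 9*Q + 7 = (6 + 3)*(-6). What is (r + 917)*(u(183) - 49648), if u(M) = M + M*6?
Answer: -795395315/18 ≈ -4.4189e+7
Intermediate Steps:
Q = -61/9 (Q = -7/9 + ((6 + 3)*(-6))/9 = -7/9 + (9*(-6))/9 = -7/9 + (1/9)*(-54) = -7/9 - 6 = -61/9 ≈ -6.7778)
f(Z) = -61/18 (f(Z) = (1/2)*(-61/9) = -61/18)
u(M) = 7*M (u(M) = M + 6*M = 7*M)
r = -61/18 ≈ -3.3889
(r + 917)*(u(183) - 49648) = (-61/18 + 917)*(7*183 - 49648) = 16445*(1281 - 49648)/18 = (16445/18)*(-48367) = -795395315/18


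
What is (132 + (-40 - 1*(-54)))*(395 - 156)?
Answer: 34894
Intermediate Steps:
(132 + (-40 - 1*(-54)))*(395 - 156) = (132 + (-40 + 54))*239 = (132 + 14)*239 = 146*239 = 34894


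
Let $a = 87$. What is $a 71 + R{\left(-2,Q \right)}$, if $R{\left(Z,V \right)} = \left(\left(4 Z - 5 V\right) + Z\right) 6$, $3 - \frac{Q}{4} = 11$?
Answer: $7077$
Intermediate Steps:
$Q = -32$ ($Q = 12 - 44 = -32$)
$R{\left(Z,V \right)} = - 30 V + 30 Z$ ($R{\left(Z,V \right)} = \left(\left(- 5 V + 4 Z\right) + Z\right) 6 = \left(- 5 V + 5 Z\right) 6 = - 30 V + 30 Z$)
$a 71 + R{\left(-2,Q \right)} = 87 \cdot 71 + \left(\left(-30\right) \left(-32\right) + 30 \left(-2\right)\right) = 6177 + \left(960 - 60\right) = 6177 + 900 = 7077$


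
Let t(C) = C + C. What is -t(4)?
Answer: -8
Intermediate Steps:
t(C) = 2*C
-t(4) = -2*4 = -1*8 = -8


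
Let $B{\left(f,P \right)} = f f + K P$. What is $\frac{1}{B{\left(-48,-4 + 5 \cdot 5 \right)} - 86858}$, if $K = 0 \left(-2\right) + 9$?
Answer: $- \frac{1}{84365} \approx -1.1853 \cdot 10^{-5}$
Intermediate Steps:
$K = 9$ ($K = 0 + 9 = 9$)
$B{\left(f,P \right)} = f^{2} + 9 P$ ($B{\left(f,P \right)} = f f + 9 P = f^{2} + 9 P$)
$\frac{1}{B{\left(-48,-4 + 5 \cdot 5 \right)} - 86858} = \frac{1}{\left(\left(-48\right)^{2} + 9 \left(-4 + 5 \cdot 5\right)\right) - 86858} = \frac{1}{\left(2304 + 9 \left(-4 + 25\right)\right) - 86858} = \frac{1}{\left(2304 + 9 \cdot 21\right) - 86858} = \frac{1}{\left(2304 + 189\right) - 86858} = \frac{1}{2493 - 86858} = \frac{1}{-84365} = - \frac{1}{84365}$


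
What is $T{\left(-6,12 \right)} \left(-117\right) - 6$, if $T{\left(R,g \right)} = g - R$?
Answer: $-2112$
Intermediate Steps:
$T{\left(-6,12 \right)} \left(-117\right) - 6 = \left(12 - -6\right) \left(-117\right) - 6 = \left(12 + 6\right) \left(-117\right) - 6 = 18 \left(-117\right) - 6 = -2106 - 6 = -2112$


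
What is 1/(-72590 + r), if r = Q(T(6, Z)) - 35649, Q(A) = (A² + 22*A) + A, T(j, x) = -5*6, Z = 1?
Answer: -1/108029 ≈ -9.2568e-6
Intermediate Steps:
T(j, x) = -30
Q(A) = A² + 23*A
r = -35439 (r = -30*(23 - 30) - 35649 = -30*(-7) - 35649 = 210 - 35649 = -35439)
1/(-72590 + r) = 1/(-72590 - 35439) = 1/(-108029) = -1/108029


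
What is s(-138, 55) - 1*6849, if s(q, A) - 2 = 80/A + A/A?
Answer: -75290/11 ≈ -6844.5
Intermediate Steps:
s(q, A) = 3 + 80/A (s(q, A) = 2 + (80/A + A/A) = 2 + (80/A + 1) = 2 + (1 + 80/A) = 3 + 80/A)
s(-138, 55) - 1*6849 = (3 + 80/55) - 1*6849 = (3 + 80*(1/55)) - 6849 = (3 + 16/11) - 6849 = 49/11 - 6849 = -75290/11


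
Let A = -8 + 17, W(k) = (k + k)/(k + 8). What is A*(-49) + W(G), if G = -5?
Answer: -1333/3 ≈ -444.33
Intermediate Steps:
W(k) = 2*k/(8 + k) (W(k) = (2*k)/(8 + k) = 2*k/(8 + k))
A = 9
A*(-49) + W(G) = 9*(-49) + 2*(-5)/(8 - 5) = -441 + 2*(-5)/3 = -441 + 2*(-5)*(⅓) = -441 - 10/3 = -1333/3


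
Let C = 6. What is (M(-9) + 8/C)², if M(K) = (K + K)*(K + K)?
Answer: 952576/9 ≈ 1.0584e+5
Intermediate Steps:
M(K) = 4*K² (M(K) = (2*K)*(2*K) = 4*K²)
(M(-9) + 8/C)² = (4*(-9)² + 8/6)² = (4*81 + 8*(⅙))² = (324 + 4/3)² = (976/3)² = 952576/9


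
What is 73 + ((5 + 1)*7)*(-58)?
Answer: -2363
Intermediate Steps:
73 + ((5 + 1)*7)*(-58) = 73 + (6*7)*(-58) = 73 + 42*(-58) = 73 - 2436 = -2363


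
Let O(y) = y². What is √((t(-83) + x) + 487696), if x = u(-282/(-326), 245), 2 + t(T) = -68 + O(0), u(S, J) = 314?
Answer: 2*√121985 ≈ 698.53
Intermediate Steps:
t(T) = -70 (t(T) = -2 + (-68 + 0²) = -2 + (-68 + 0) = -2 - 68 = -70)
x = 314
√((t(-83) + x) + 487696) = √((-70 + 314) + 487696) = √(244 + 487696) = √487940 = 2*√121985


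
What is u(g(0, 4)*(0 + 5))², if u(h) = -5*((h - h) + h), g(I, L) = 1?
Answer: 625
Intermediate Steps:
u(h) = -5*h (u(h) = -5*(0 + h) = -5*h)
u(g(0, 4)*(0 + 5))² = (-5*(0 + 5))² = (-5*5)² = (-25)² = 625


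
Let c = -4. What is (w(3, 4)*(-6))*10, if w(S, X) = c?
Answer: 240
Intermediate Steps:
w(S, X) = -4
(w(3, 4)*(-6))*10 = -4*(-6)*10 = 24*10 = 240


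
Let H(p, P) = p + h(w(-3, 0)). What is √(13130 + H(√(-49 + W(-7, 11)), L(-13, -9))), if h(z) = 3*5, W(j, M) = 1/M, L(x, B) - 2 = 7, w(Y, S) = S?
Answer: √(1590545 + 11*I*√5918)/11 ≈ 114.65 + 0.030499*I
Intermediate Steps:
L(x, B) = 9 (L(x, B) = 2 + 7 = 9)
h(z) = 15
H(p, P) = 15 + p (H(p, P) = p + 15 = 15 + p)
√(13130 + H(√(-49 + W(-7, 11)), L(-13, -9))) = √(13130 + (15 + √(-49 + 1/11))) = √(13130 + (15 + √(-538/11))) = √(13130 + (15 + I*√5918/11)) = √(13145 + I*√5918/11)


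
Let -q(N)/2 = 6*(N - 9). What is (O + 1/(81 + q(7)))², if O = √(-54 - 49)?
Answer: -1135574/11025 + 2*I*√103/105 ≈ -103.0 + 0.19331*I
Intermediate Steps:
O = I*√103 (O = √(-103) = I*√103 ≈ 10.149*I)
q(N) = 108 - 12*N (q(N) = -12*(N - 9) = -12*(-9 + N) = -2*(-54 + 6*N) = 108 - 12*N)
(O + 1/(81 + q(7)))² = (I*√103 + 1/(81 + (108 - 12*7)))² = (I*√103 + 1/(81 + (108 - 84)))² = (I*√103 + 1/(81 + 24))² = (I*√103 + 1/105)² = (1/105 + I*√103)²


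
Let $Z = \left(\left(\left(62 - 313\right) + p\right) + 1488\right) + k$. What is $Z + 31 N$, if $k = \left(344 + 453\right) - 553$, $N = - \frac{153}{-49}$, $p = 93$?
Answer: $\frac{81869}{49} \approx 1670.8$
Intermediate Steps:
$N = \frac{153}{49}$ ($N = \left(-153\right) \left(- \frac{1}{49}\right) = \frac{153}{49} \approx 3.1224$)
$k = 244$ ($k = 797 - 553 = 244$)
$Z = 1574$ ($Z = \left(\left(\left(62 - 313\right) + 93\right) + 1488\right) + 244 = \left(\left(-251 + 93\right) + 1488\right) + 244 = \left(-158 + 1488\right) + 244 = 1330 + 244 = 1574$)
$Z + 31 N = 1574 + 31 \cdot \frac{153}{49} = 1574 + \frac{4743}{49} = \frac{81869}{49}$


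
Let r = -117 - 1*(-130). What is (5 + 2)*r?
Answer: 91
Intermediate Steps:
r = 13 (r = -117 + 130 = 13)
(5 + 2)*r = (5 + 2)*13 = 7*13 = 91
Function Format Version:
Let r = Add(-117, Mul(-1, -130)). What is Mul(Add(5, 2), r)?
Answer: 91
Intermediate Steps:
r = 13 (r = Add(-117, 130) = 13)
Mul(Add(5, 2), r) = Mul(Add(5, 2), 13) = Mul(7, 13) = 91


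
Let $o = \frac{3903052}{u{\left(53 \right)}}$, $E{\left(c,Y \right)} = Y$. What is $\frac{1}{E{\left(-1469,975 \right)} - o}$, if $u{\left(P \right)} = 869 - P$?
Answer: $- \frac{204}{776863} \approx -0.00026259$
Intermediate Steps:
$o = \frac{975763}{204}$ ($o = \frac{3903052}{869 - 53} = \frac{3903052}{816} = 3903052 \cdot \frac{1}{816} = \frac{975763}{204} \approx 4783.1$)
$\frac{1}{E{\left(-1469,975 \right)} - o} = \frac{1}{975 - \frac{975763}{204}} = \frac{1}{- \frac{776863}{204}} = - \frac{204}{776863}$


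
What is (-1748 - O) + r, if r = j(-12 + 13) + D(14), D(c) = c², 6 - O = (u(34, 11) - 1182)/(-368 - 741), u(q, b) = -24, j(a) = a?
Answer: -1725507/1109 ≈ -1555.9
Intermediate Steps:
O = 5448/1109 (O = 6 - (-24 - 1182)/(-368 - 741) = 6 - (-1206)/(-1109) = 6 - (-1206)*(-1)/1109 = 6 - 1*1206/1109 = 6 - 1206/1109 = 5448/1109 ≈ 4.9125)
r = 197 (r = (-12 + 13) + 14² = 1 + 196 = 197)
(-1748 - O) + r = (-1748 - 1*5448/1109) + 197 = (-1748 - 5448/1109) + 197 = -1943980/1109 + 197 = -1725507/1109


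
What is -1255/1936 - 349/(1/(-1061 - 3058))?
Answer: 2783058761/1936 ≈ 1.4375e+6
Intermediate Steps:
-1255/1936 - 349/(1/(-1061 - 3058)) = -1255*1/1936 - 349/(1/(-4119)) = -1255/1936 - 349/(-1/4119) = -1255/1936 - 349*(-4119) = -1255/1936 + 1437531 = 2783058761/1936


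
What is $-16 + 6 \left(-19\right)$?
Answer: $-130$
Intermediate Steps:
$-16 + 6 \left(-19\right) = -16 - 114 = -130$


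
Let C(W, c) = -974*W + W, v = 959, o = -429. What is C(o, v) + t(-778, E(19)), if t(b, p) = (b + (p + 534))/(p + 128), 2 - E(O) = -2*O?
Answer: 5843821/14 ≈ 4.1742e+5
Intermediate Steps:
C(W, c) = -973*W
E(O) = 2 + 2*O (E(O) = 2 - (-2)*O = 2 + 2*O)
t(b, p) = (534 + b + p)/(128 + p) (t(b, p) = (b + (534 + p))/(128 + p) = (534 + b + p)/(128 + p))
C(o, v) + t(-778, E(19)) = -973*(-429) + (534 - 778 + (2 + 2*19))/(128 + (2 + 2*19)) = 417417 + (534 - 778 + (2 + 38))/(128 + (2 + 38)) = 417417 + (534 - 778 + 40)/(128 + 40) = 417417 - 204/168 = 417417 + (1/168)*(-204) = 417417 - 17/14 = 5843821/14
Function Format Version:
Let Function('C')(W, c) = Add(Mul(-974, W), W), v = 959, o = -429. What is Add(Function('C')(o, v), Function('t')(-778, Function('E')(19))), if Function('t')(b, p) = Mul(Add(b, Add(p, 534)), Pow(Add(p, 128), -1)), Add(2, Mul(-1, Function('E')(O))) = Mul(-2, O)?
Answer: Rational(5843821, 14) ≈ 4.1742e+5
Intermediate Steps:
Function('C')(W, c) = Mul(-973, W)
Function('E')(O) = Add(2, Mul(2, O)) (Function('E')(O) = Add(2, Mul(-1, Mul(-2, O))) = Add(2, Mul(2, O)))
Function('t')(b, p) = Mul(Pow(Add(128, p), -1), Add(534, b, p)) (Function('t')(b, p) = Mul(Add(b, Add(534, p)), Pow(Add(128, p), -1)) = Mul(Add(534, b, p), Pow(Add(128, p), -1)) = Mul(Pow(Add(128, p), -1), Add(534, b, p)))
Add(Function('C')(o, v), Function('t')(-778, Function('E')(19))) = Add(Mul(-973, -429), Mul(Pow(Add(128, Add(2, Mul(2, 19))), -1), Add(534, -778, Add(2, Mul(2, 19))))) = Add(417417, Mul(Pow(Add(128, Add(2, 38)), -1), Add(534, -778, Add(2, 38)))) = Add(417417, Mul(Pow(Add(128, 40), -1), Add(534, -778, 40))) = Add(417417, Mul(Pow(168, -1), -204)) = Add(417417, Mul(Rational(1, 168), -204)) = Add(417417, Rational(-17, 14)) = Rational(5843821, 14)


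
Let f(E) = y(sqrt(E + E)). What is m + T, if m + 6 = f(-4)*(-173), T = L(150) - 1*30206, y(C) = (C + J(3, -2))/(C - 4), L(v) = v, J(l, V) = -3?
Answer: -181237/6 + 173*I*sqrt(2)/12 ≈ -30206.0 + 20.388*I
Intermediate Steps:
y(C) = (-3 + C)/(-4 + C) (y(C) = (C - 3)/(C - 4) = (-3 + C)/(-4 + C))
f(E) = (-3 + sqrt(2)*sqrt(E))/(-4 + sqrt(2)*sqrt(E)) (f(E) = (-3 + sqrt(E + E))/(-4 + sqrt(E + E)) = (-3 + sqrt(2*E))/(-4 + sqrt(2*E)) = (-3 + sqrt(2)*sqrt(E))/(-4 + sqrt(2)*sqrt(E)))
T = -30056 (T = 150 - 1*30206 = 150 - 30206 = -30056)
m = -6 - 173*(-3 + 2*I*sqrt(2))/(-4 + 2*I*sqrt(2)) (m = -6 + ((-3 + sqrt(2)*sqrt(-4))/(-4 + sqrt(2)*sqrt(-4)))*(-173) = -6 + ((-3 + sqrt(2)*(2*I))/(-4 + sqrt(2)*(2*I)))*(-173) = -6 + ((-3 + 2*I*sqrt(2))/(-4 + 2*I*sqrt(2)))*(-173) = -6 - 173*(-3 + 2*I*sqrt(2))/(-4 + 2*I*sqrt(2)) ≈ -150.17 + 20.388*I)
m + T = (-901/6 + 173*I*sqrt(2)/12) - 30056 = -181237/6 + 173*I*sqrt(2)/12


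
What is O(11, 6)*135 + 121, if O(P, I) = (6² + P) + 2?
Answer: 6736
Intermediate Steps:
O(P, I) = 38 + P (O(P, I) = (36 + P) + 2 = 38 + P)
O(11, 6)*135 + 121 = (38 + 11)*135 + 121 = 49*135 + 121 = 6615 + 121 = 6736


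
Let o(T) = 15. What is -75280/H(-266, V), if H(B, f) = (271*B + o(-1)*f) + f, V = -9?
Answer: 7528/7223 ≈ 1.0422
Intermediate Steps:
H(B, f) = 16*f + 271*B (H(B, f) = (271*B + 15*f) + f = (15*f + 271*B) + f = 16*f + 271*B)
-75280/H(-266, V) = -75280/(16*(-9) + 271*(-266)) = -75280/(-144 - 72086) = -75280/(-72230) = -75280*(-1/72230) = 7528/7223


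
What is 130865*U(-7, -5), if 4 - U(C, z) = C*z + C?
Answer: -3140760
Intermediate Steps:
U(C, z) = 4 - C - C*z (U(C, z) = 4 - (C*z + C) = 4 - (C + C*z) = 4 + (-C - C*z) = 4 - C - C*z)
130865*U(-7, -5) = 130865*(4 - 1*(-7) - 1*(-7)*(-5)) = 130865*(4 + 7 - 35) = 130865*(-24) = -3140760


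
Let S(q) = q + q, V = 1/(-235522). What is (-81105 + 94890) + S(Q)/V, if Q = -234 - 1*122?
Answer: 167705449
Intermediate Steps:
Q = -356 (Q = -234 - 122 = -356)
V = -1/235522 ≈ -4.2459e-6
S(q) = 2*q
(-81105 + 94890) + S(Q)/V = (-81105 + 94890) + (2*(-356))/(-1/235522) = 13785 - 712*(-235522) = 13785 + 167691664 = 167705449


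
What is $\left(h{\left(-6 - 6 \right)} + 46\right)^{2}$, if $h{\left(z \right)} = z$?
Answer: $1156$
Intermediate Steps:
$\left(h{\left(-6 - 6 \right)} + 46\right)^{2} = \left(\left(-6 - 6\right) + 46\right)^{2} = \left(-12 + 46\right)^{2} = 34^{2} = 1156$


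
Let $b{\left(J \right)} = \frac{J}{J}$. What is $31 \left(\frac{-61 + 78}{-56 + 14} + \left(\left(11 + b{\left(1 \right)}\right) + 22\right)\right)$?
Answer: $\frac{43741}{42} \approx 1041.5$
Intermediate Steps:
$b{\left(J \right)} = 1$
$31 \left(\frac{-61 + 78}{-56 + 14} + \left(\left(11 + b{\left(1 \right)}\right) + 22\right)\right) = 31 \left(\frac{-61 + 78}{-56 + 14} + \left(\left(11 + 1\right) + 22\right)\right) = 31 \left(\frac{17}{-42} + \left(12 + 22\right)\right) = 31 \left(17 \left(- \frac{1}{42}\right) + 34\right) = 31 \left(- \frac{17}{42} + 34\right) = 31 \cdot \frac{1411}{42} = \frac{43741}{42}$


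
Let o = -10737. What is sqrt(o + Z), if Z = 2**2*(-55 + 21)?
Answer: I*sqrt(10873) ≈ 104.27*I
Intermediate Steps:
Z = -136 (Z = 4*(-34) = -136)
sqrt(o + Z) = sqrt(-10737 - 136) = sqrt(-10873) = I*sqrt(10873)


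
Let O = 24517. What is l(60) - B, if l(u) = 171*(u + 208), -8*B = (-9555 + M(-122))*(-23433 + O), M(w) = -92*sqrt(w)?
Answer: -2497749/2 - 12466*I*sqrt(122) ≈ -1.2489e+6 - 1.3769e+5*I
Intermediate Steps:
B = 2589405/2 + 12466*I*sqrt(122) (B = -(-9555 - 92*I*sqrt(122))*(-23433 + 24517)/8 = -(-9555 - 92*I*sqrt(122))*1084/8 = -(-10357620 - 99728*I*sqrt(122))/8 = 2589405/2 + 12466*I*sqrt(122) ≈ 1.2947e+6 + 1.3769e+5*I)
l(u) = 35568 + 171*u (l(u) = 171*(208 + u) = 35568 + 171*u)
l(60) - B = (35568 + 171*60) - (2589405/2 + 12466*I*sqrt(122)) = (35568 + 10260) + (-2589405/2 - 12466*I*sqrt(122)) = 45828 + (-2589405/2 - 12466*I*sqrt(122)) = -2497749/2 - 12466*I*sqrt(122)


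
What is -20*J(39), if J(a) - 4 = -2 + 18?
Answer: -400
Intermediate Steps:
J(a) = 20 (J(a) = 4 + (-2 + 18) = 4 + 16 = 20)
-20*J(39) = -20*20 = -400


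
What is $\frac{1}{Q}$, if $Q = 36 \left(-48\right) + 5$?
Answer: $- \frac{1}{1723} \approx -0.00058038$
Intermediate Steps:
$Q = -1723$ ($Q = -1728 + 5 = -1723$)
$\frac{1}{Q} = \frac{1}{-1723} = - \frac{1}{1723}$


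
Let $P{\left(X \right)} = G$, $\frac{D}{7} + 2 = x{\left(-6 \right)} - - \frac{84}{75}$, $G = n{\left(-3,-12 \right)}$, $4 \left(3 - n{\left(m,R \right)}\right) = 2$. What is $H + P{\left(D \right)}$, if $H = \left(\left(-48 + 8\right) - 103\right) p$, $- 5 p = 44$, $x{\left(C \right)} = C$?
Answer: $\frac{12609}{10} \approx 1260.9$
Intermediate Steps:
$p = - \frac{44}{5}$ ($p = \left(- \frac{1}{5}\right) 44 = - \frac{44}{5} \approx -8.8$)
$n{\left(m,R \right)} = \frac{5}{2}$ ($n{\left(m,R \right)} = 3 - \frac{1}{2} = \frac{5}{2}$)
$G = \frac{5}{2} \approx 2.5$
$H = \frac{6292}{5}$ ($H = \left(\left(-48 + 8\right) - 103\right) \left(- \frac{44}{5}\right) = \left(-40 - 103\right) \left(- \frac{44}{5}\right) = \left(-143\right) \left(- \frac{44}{5}\right) = \frac{6292}{5} \approx 1258.4$)
$D = - \frac{1204}{25}$ ($D = -14 + 7 \left(-6 - - \frac{84}{75}\right) = -14 + 7 \left(-6 - \left(-84\right) \frac{1}{75}\right) = -14 + 7 \left(-6 - - \frac{28}{25}\right) = -14 + 7 \left(-6 + \frac{28}{25}\right) = -14 + 7 \left(- \frac{122}{25}\right) = -14 - \frac{854}{25} = - \frac{1204}{25} \approx -48.16$)
$P{\left(X \right)} = \frac{5}{2}$
$H + P{\left(D \right)} = \frac{6292}{5} + \frac{5}{2} = \frac{12609}{10}$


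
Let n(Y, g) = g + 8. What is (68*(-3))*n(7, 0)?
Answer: -1632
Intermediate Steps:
n(Y, g) = 8 + g
(68*(-3))*n(7, 0) = (68*(-3))*(8 + 0) = -204*8 = -1632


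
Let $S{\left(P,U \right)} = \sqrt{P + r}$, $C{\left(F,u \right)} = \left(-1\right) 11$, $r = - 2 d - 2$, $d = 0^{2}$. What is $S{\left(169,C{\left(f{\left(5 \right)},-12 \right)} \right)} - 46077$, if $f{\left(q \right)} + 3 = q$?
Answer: $-46077 + \sqrt{167} \approx -46064.0$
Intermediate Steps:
$f{\left(q \right)} = -3 + q$
$d = 0$
$r = -2$ ($r = \left(-2\right) 0 - 2 = 0 - 2 = -2$)
$C{\left(F,u \right)} = -11$
$S{\left(P,U \right)} = \sqrt{-2 + P}$ ($S{\left(P,U \right)} = \sqrt{P - 2} = \sqrt{-2 + P}$)
$S{\left(169,C{\left(f{\left(5 \right)},-12 \right)} \right)} - 46077 = \sqrt{-2 + 169} - 46077 = \sqrt{167} - 46077 = -46077 + \sqrt{167}$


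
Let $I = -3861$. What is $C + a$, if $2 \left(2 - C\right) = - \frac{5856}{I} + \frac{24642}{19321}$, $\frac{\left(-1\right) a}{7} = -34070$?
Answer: $\frac{5930337646061}{24866127} \approx 2.3849 \cdot 10^{5}$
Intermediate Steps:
$a = 238490$ ($a = \left(-7\right) \left(-34070\right) = 238490$)
$C = \frac{15017831}{24866127}$ ($C = 2 - \frac{- \frac{5856}{-3861} + \frac{24642}{19321}}{2} = 2 - \frac{\left(-5856\right) \left(- \frac{1}{3861}\right) + 24642 \cdot \frac{1}{19321}}{2} = 2 - \frac{\frac{1952}{1287} + \frac{24642}{19321}}{2} = 2 - \frac{34714423}{24866127} = \frac{15017831}{24866127} \approx 0.60395$)
$C + a = \frac{15017831}{24866127} + 238490 = \frac{5930337646061}{24866127}$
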